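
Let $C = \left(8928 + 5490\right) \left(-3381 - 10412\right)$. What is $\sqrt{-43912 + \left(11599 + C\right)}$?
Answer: $i \sqrt{198899787} \approx 14103.0 i$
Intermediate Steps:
$C = -198867474$ ($C = 14418 \left(-13793\right) = -198867474$)
$\sqrt{-43912 + \left(11599 + C\right)} = \sqrt{-43912 + \left(11599 - 198867474\right)} = \sqrt{-43912 - 198855875} = \sqrt{-198899787} = i \sqrt{198899787}$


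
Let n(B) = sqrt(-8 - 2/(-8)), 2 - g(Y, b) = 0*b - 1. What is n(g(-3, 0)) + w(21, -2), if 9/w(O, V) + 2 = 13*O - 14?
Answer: 9/257 + I*sqrt(31)/2 ≈ 0.035019 + 2.7839*I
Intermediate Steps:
g(Y, b) = 3 (g(Y, b) = 2 - (0*b - 1) = 2 - (0 - 1) = 2 - 1*(-1) = 2 + 1 = 3)
w(O, V) = 9/(-16 + 13*O) (w(O, V) = 9/(-2 + (13*O - 14)) = 9/(-2 + (-14 + 13*O)) = 9/(-16 + 13*O))
n(B) = I*sqrt(31)/2 (n(B) = sqrt(-8 - 2*(-1/8)) = sqrt(-8 + 1/4) = sqrt(-31/4) = I*sqrt(31)/2)
n(g(-3, 0)) + w(21, -2) = I*sqrt(31)/2 + 9/(-16 + 13*21) = I*sqrt(31)/2 + 9/(-16 + 273) = I*sqrt(31)/2 + 9/257 = 9/257 + I*sqrt(31)/2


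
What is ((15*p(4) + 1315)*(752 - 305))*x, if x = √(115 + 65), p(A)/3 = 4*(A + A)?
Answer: 7388910*√5 ≈ 1.6522e+7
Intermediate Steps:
p(A) = 24*A (p(A) = 3*(4*(A + A)) = 3*(4*(2*A)) = 3*(8*A) = 24*A)
x = 6*√5 (x = √180 = 6*√5 ≈ 13.416)
((15*p(4) + 1315)*(752 - 305))*x = ((15*(24*4) + 1315)*(752 - 305))*(6*√5) = ((15*96 + 1315)*447)*(6*√5) = ((1440 + 1315)*447)*(6*√5) = (2755*447)*(6*√5) = 1231485*(6*√5) = 7388910*√5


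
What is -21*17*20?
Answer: -7140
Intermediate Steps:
-21*17*20 = -357*20 = -7140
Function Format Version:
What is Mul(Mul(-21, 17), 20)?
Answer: -7140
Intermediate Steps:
Mul(Mul(-21, 17), 20) = Mul(-357, 20) = -7140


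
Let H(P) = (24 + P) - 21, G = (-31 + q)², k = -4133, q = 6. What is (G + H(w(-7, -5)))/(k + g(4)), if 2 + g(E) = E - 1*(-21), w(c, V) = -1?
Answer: -209/1370 ≈ -0.15255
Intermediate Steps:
g(E) = 19 + E (g(E) = -2 + (E - 1*(-21)) = -2 + (E + 21) = -2 + (21 + E) = 19 + E)
G = 625 (G = (-31 + 6)² = (-25)² = 625)
H(P) = 3 + P
(G + H(w(-7, -5)))/(k + g(4)) = (625 + (3 - 1))/(-4133 + (19 + 4)) = (625 + 2)/(-4133 + 23) = 627/(-4110) = 627*(-1/4110) = -209/1370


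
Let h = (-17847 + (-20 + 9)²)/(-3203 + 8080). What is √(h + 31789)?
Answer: √756019016079/4877 ≈ 178.28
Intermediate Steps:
h = -17726/4877 (h = (-17847 + (-11)²)/4877 = (-17847 + 121)*(1/4877) = -17726*1/4877 = -17726/4877 ≈ -3.6346)
√(h + 31789) = √(-17726/4877 + 31789) = √(155017227/4877) = √756019016079/4877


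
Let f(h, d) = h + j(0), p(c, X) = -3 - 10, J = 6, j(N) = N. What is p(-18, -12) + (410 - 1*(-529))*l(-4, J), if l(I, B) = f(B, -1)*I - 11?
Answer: -32878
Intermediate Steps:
p(c, X) = -13
f(h, d) = h (f(h, d) = h + 0 = h)
l(I, B) = -11 + B*I (l(I, B) = B*I - 11 = -11 + B*I)
p(-18, -12) + (410 - 1*(-529))*l(-4, J) = -13 + (410 - 1*(-529))*(-11 + 6*(-4)) = -13 + (410 + 529)*(-11 - 24) = -13 + 939*(-35) = -13 - 32865 = -32878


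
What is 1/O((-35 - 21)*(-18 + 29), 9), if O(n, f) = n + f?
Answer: -1/607 ≈ -0.0016474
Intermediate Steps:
O(n, f) = f + n
1/O((-35 - 21)*(-18 + 29), 9) = 1/(9 + (-35 - 21)*(-18 + 29)) = 1/(9 - 56*11) = 1/(9 - 616) = 1/(-607) = -1/607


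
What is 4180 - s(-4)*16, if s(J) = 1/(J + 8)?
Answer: 4176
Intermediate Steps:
s(J) = 1/(8 + J)
4180 - s(-4)*16 = 4180 - 16/(8 - 4) = 4180 - 16/4 = 4180 - 1*4 = 4180 - 4 = 4176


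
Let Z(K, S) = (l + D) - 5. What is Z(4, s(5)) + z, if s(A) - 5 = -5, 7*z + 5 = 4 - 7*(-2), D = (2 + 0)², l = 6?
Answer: 48/7 ≈ 6.8571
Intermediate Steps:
D = 4 (D = 2² = 4)
z = 13/7 (z = -5/7 + (4 - 7*(-2))/7 = -5/7 + (4 + 14)/7 = -5/7 + (⅐)*18 = -5/7 + 18/7 = 13/7 ≈ 1.8571)
s(A) = 0 (s(A) = 5 - 5 = 0)
Z(K, S) = 5 (Z(K, S) = (6 + 4) - 5 = 10 - 5 = 5)
Z(4, s(5)) + z = 5 + 13/7 = 48/7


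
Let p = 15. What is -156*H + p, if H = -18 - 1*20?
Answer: 5943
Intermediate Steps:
H = -38 (H = -18 - 20 = -38)
-156*H + p = -156*(-38) + 15 = 5928 + 15 = 5943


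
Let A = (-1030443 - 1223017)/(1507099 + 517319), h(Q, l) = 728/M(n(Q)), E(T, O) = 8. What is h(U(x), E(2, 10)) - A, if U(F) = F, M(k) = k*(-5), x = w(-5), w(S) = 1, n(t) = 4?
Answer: -16235308/460095 ≈ -35.287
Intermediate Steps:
x = 1
M(k) = -5*k
h(Q, l) = -182/5 (h(Q, l) = 728/((-5*4)) = 728/(-20) = 728*(-1/20) = -182/5)
A = -102430/92019 (A = -2253460/2024418 = -2253460*1/2024418 = -102430/92019 ≈ -1.1131)
h(U(x), E(2, 10)) - A = -182/5 - 1*(-102430/92019) = -182/5 + 102430/92019 = -16235308/460095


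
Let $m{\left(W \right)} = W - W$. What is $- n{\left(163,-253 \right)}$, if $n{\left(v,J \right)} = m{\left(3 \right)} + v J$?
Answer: $41239$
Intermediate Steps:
$m{\left(W \right)} = 0$
$n{\left(v,J \right)} = J v$ ($n{\left(v,J \right)} = 0 + v J = 0 + J v = J v$)
$- n{\left(163,-253 \right)} = - \left(-253\right) 163 = \left(-1\right) \left(-41239\right) = 41239$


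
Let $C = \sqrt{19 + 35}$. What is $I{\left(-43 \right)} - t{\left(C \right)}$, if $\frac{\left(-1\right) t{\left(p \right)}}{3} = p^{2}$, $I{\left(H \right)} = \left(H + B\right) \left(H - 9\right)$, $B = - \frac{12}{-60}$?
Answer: $\frac{11938}{5} \approx 2387.6$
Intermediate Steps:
$B = \frac{1}{5}$ ($B = \left(-12\right) \left(- \frac{1}{60}\right) = \frac{1}{5} \approx 0.2$)
$C = 3 \sqrt{6}$ ($C = \sqrt{54} = 3 \sqrt{6} \approx 7.3485$)
$I{\left(H \right)} = \left(-9 + H\right) \left(\frac{1}{5} + H\right)$ ($I{\left(H \right)} = \left(H + \frac{1}{5}\right) \left(H - 9\right) = \left(\frac{1}{5} + H\right) \left(-9 + H\right) = \left(-9 + H\right) \left(\frac{1}{5} + H\right)$)
$t{\left(p \right)} = - 3 p^{2}$
$I{\left(-43 \right)} - t{\left(C \right)} = \left(- \frac{9}{5} + \left(-43\right)^{2} - - \frac{1892}{5}\right) - - 3 \left(3 \sqrt{6}\right)^{2} = \left(- \frac{9}{5} + 1849 + \frac{1892}{5}\right) - \left(-3\right) 54 = \frac{11128}{5} - -162 = \frac{11128}{5} + 162 = \frac{11938}{5}$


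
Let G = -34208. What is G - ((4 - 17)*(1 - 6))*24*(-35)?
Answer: 20392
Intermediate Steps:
G - ((4 - 17)*(1 - 6))*24*(-35) = -34208 - ((4 - 17)*(1 - 6))*24*(-35) = -34208 - -13*(-5)*24*(-35) = -34208 - 65*24*(-35) = -34208 - 1560*(-35) = -34208 - 1*(-54600) = -34208 + 54600 = 20392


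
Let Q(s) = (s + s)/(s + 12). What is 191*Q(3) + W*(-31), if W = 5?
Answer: -393/5 ≈ -78.600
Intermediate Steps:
Q(s) = 2*s/(12 + s) (Q(s) = (2*s)/(12 + s) = 2*s/(12 + s))
191*Q(3) + W*(-31) = 191*(2*3/(12 + 3)) + 5*(-31) = 191*(2*3/15) - 155 = 191*(2*3*(1/15)) - 155 = 191*(2/5) - 155 = 382/5 - 155 = -393/5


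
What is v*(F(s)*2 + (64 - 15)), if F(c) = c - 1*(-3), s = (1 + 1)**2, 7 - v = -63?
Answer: 4410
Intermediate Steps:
v = 70 (v = 7 - 1*(-63) = 7 + 63 = 70)
s = 4 (s = 2**2 = 4)
F(c) = 3 + c (F(c) = c + 3 = 3 + c)
v*(F(s)*2 + (64 - 15)) = 70*((3 + 4)*2 + (64 - 15)) = 70*(7*2 + 49) = 70*(14 + 49) = 70*63 = 4410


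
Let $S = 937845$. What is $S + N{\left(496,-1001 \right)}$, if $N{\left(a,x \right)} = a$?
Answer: $938341$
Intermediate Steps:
$S + N{\left(496,-1001 \right)} = 937845 + 496 = 938341$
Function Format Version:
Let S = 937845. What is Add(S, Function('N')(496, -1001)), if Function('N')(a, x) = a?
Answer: 938341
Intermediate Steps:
Add(S, Function('N')(496, -1001)) = Add(937845, 496) = 938341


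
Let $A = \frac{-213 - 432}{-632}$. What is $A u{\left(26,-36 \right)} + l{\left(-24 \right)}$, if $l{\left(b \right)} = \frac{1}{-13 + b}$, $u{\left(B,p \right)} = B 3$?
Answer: $\frac{930419}{11692} \approx 79.577$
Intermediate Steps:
$u{\left(B,p \right)} = 3 B$
$A = \frac{645}{632}$ ($A = \left(-213 - 432\right) \left(- \frac{1}{632}\right) = \left(-645\right) \left(- \frac{1}{632}\right) = \frac{645}{632} \approx 1.0206$)
$A u{\left(26,-36 \right)} + l{\left(-24 \right)} = \frac{645 \cdot 3 \cdot 26}{632} + \frac{1}{-13 - 24} = \frac{645}{632} \cdot 78 + \frac{1}{-37} = \frac{25155}{316} - \frac{1}{37} = \frac{930419}{11692}$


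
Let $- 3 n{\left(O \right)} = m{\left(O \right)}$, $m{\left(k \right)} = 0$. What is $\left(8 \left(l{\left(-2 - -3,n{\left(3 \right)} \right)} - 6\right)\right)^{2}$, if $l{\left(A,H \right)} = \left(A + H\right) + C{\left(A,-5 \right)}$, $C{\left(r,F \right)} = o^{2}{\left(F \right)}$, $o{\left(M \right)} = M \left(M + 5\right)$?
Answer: $1600$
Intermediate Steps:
$o{\left(M \right)} = M \left(5 + M\right)$
$n{\left(O \right)} = 0$ ($n{\left(O \right)} = \left(- \frac{1}{3}\right) 0 = 0$)
$C{\left(r,F \right)} = F^{2} \left(5 + F\right)^{2}$ ($C{\left(r,F \right)} = \left(F \left(5 + F\right)\right)^{2} = F^{2} \left(5 + F\right)^{2}$)
$l{\left(A,H \right)} = A + H$ ($l{\left(A,H \right)} = \left(A + H\right) + \left(-5\right)^{2} \left(5 - 5\right)^{2} = \left(A + H\right) + 25 \cdot 0^{2} = \left(A + H\right) + 25 \cdot 0 = \left(A + H\right) + 0 = A + H$)
$\left(8 \left(l{\left(-2 - -3,n{\left(3 \right)} \right)} - 6\right)\right)^{2} = \left(8 \left(\left(\left(-2 - -3\right) + 0\right) - 6\right)\right)^{2} = \left(8 \left(\left(\left(-2 + 3\right) + 0\right) - 6\right)\right)^{2} = \left(8 \left(\left(1 + 0\right) - 6\right)\right)^{2} = \left(8 \left(1 - 6\right)\right)^{2} = \left(8 \left(-5\right)\right)^{2} = \left(-40\right)^{2} = 1600$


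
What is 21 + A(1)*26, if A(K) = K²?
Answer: 47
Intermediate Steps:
21 + A(1)*26 = 21 + 1²*26 = 21 + 1*26 = 21 + 26 = 47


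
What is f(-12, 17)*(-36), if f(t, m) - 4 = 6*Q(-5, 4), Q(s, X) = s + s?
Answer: 2016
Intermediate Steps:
Q(s, X) = 2*s
f(t, m) = -56 (f(t, m) = 4 + 6*(2*(-5)) = 4 + 6*(-10) = 4 - 60 = -56)
f(-12, 17)*(-36) = -56*(-36) = 2016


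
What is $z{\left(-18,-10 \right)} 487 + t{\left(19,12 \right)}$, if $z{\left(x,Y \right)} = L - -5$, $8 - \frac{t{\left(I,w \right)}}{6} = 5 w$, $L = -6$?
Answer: $-799$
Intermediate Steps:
$t{\left(I,w \right)} = 48 - 30 w$ ($t{\left(I,w \right)} = 48 - 6 \cdot 5 w = 48 - 30 w$)
$z{\left(x,Y \right)} = -1$ ($z{\left(x,Y \right)} = -6 - -5 = -6 + 5 = -1$)
$z{\left(-18,-10 \right)} 487 + t{\left(19,12 \right)} = \left(-1\right) 487 + \left(48 - 360\right) = -487 + \left(48 - 360\right) = -487 - 312 = -799$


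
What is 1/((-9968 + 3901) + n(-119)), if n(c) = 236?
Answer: -1/5831 ≈ -0.00017150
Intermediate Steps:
1/((-9968 + 3901) + n(-119)) = 1/((-9968 + 3901) + 236) = 1/(-6067 + 236) = 1/(-5831) = -1/5831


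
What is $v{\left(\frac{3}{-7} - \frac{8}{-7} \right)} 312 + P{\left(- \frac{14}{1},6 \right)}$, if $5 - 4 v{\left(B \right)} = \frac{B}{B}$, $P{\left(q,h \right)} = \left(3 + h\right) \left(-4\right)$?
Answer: $276$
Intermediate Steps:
$P{\left(q,h \right)} = -12 - 4 h$
$v{\left(B \right)} = 1$ ($v{\left(B \right)} = \frac{5}{4} - \frac{B \frac{1}{B}}{4} = \frac{5}{4} - \frac{1}{4} = 1$)
$v{\left(\frac{3}{-7} - \frac{8}{-7} \right)} 312 + P{\left(- \frac{14}{1},6 \right)} = 1 \cdot 312 - 36 = 312 - 36 = 276$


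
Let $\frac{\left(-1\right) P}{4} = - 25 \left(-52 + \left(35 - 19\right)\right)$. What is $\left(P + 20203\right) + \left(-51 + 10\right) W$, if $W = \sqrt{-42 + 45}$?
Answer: $16603 - 41 \sqrt{3} \approx 16532.0$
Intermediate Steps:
$W = \sqrt{3} \approx 1.732$
$P = -3600$ ($P = - 4 \left(- 25 \left(-52 + \left(35 - 19\right)\right)\right) = - 4 \left(- 25 \left(-52 + 16\right)\right) = - 4 \left(\left(-25\right) \left(-36\right)\right) = \left(-4\right) 900 = -3600$)
$\left(P + 20203\right) + \left(-51 + 10\right) W = \left(-3600 + 20203\right) + \left(-51 + 10\right) \sqrt{3} = 16603 - 41 \sqrt{3}$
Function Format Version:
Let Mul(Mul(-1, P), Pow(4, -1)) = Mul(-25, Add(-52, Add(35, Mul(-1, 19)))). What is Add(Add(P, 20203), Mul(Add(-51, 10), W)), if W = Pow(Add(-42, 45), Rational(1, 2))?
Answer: Add(16603, Mul(-41, Pow(3, Rational(1, 2)))) ≈ 16532.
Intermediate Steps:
W = Pow(3, Rational(1, 2)) ≈ 1.7320
P = -3600 (P = Mul(-4, Mul(-25, Add(-52, Add(35, Mul(-1, 19))))) = Mul(-4, Mul(-25, Add(-52, Add(35, -19)))) = Mul(-4, Mul(-25, Add(-52, 16))) = Mul(-4, Mul(-25, -36)) = Mul(-4, 900) = -3600)
Add(Add(P, 20203), Mul(Add(-51, 10), W)) = Add(Add(-3600, 20203), Mul(Add(-51, 10), Pow(3, Rational(1, 2)))) = Add(16603, Mul(-41, Pow(3, Rational(1, 2))))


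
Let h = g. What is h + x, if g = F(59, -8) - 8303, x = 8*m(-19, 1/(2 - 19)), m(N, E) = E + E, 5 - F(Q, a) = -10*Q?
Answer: -131052/17 ≈ -7708.9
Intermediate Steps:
F(Q, a) = 5 + 10*Q (F(Q, a) = 5 - (-10)*Q = 5 + 10*Q)
m(N, E) = 2*E
x = -16/17 (x = 8*(2/(2 - 19)) = 8*(2/(-17)) = 8*(2*(-1/17)) = 8*(-2/17) = -16/17 ≈ -0.94118)
g = -7708 (g = (5 + 10*59) - 8303 = (5 + 590) - 8303 = 595 - 8303 = -7708)
h = -7708
h + x = -7708 - 16/17 = -131052/17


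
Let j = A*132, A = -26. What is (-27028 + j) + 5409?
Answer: -25051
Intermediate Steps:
j = -3432 (j = -26*132 = -3432)
(-27028 + j) + 5409 = (-27028 - 3432) + 5409 = -30460 + 5409 = -25051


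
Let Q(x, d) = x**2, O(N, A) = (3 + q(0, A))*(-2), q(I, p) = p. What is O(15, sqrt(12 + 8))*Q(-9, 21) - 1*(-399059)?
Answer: 398573 - 324*sqrt(5) ≈ 3.9785e+5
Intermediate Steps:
O(N, A) = -6 - 2*A (O(N, A) = (3 + A)*(-2) = -6 - 2*A)
O(15, sqrt(12 + 8))*Q(-9, 21) - 1*(-399059) = (-6 - 2*sqrt(12 + 8))*(-9)**2 - 1*(-399059) = (-6 - 4*sqrt(5))*81 + 399059 = (-486 - 324*sqrt(5)) + 399059 = 398573 - 324*sqrt(5)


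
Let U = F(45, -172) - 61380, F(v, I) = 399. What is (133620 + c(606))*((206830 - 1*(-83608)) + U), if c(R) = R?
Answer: 30799095282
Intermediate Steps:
U = -60981 (U = 399 - 61380 = -60981)
(133620 + c(606))*((206830 - 1*(-83608)) + U) = (133620 + 606)*((206830 - 1*(-83608)) - 60981) = 134226*((206830 + 83608) - 60981) = 134226*(290438 - 60981) = 134226*229457 = 30799095282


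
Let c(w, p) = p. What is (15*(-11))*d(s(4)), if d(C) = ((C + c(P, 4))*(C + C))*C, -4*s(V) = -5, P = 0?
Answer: -86625/32 ≈ -2707.0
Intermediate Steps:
s(V) = 5/4 (s(V) = -¼*(-5) = 5/4)
d(C) = 2*C²*(4 + C) (d(C) = ((C + 4)*(C + C))*C = ((4 + C)*(2*C))*C = (2*C*(4 + C))*C = 2*C²*(4 + C))
(15*(-11))*d(s(4)) = (15*(-11))*(2*(5/4)²*(4 + 5/4)) = -330*25*21/(16*4) = -165*525/32 = -86625/32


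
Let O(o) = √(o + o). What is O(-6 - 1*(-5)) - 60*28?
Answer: -1680 + I*√2 ≈ -1680.0 + 1.4142*I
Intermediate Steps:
O(o) = √2*√o (O(o) = √(2*o) = √2*√o)
O(-6 - 1*(-5)) - 60*28 = √2*√(-6 - 1*(-5)) - 60*28 = √2*√(-6 + 5) - 1680 = √2*√(-1) - 1680 = √2*I - 1680 = I*√2 - 1680 = -1680 + I*√2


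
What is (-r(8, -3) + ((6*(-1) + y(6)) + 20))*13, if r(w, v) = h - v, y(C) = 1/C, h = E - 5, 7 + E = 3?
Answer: 1573/6 ≈ 262.17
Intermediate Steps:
E = -4 (E = -7 + 3 = -4)
h = -9 (h = -4 - 5 = -9)
r(w, v) = -9 - v
(-r(8, -3) + ((6*(-1) + y(6)) + 20))*13 = (-(-9 - 1*(-3)) + ((6*(-1) + 1/6) + 20))*13 = (-(-9 + 3) + ((-6 + 1/6) + 20))*13 = (-1*(-6) + (-35/6 + 20))*13 = (6 + 85/6)*13 = (121/6)*13 = 1573/6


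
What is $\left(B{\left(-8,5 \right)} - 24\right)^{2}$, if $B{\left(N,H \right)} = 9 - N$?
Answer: $49$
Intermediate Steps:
$\left(B{\left(-8,5 \right)} - 24\right)^{2} = \left(\left(9 - -8\right) - 24\right)^{2} = \left(\left(9 + 8\right) + \left(-141 + 117\right)\right)^{2} = \left(17 - 24\right)^{2} = \left(-7\right)^{2} = 49$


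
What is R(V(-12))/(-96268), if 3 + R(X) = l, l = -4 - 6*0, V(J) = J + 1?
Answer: 7/96268 ≈ 7.2714e-5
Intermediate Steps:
V(J) = 1 + J
l = -4 (l = -4 + 0 = -4)
R(X) = -7 (R(X) = -3 - 4 = -7)
R(V(-12))/(-96268) = -7/(-96268) = -7*(-1/96268) = 7/96268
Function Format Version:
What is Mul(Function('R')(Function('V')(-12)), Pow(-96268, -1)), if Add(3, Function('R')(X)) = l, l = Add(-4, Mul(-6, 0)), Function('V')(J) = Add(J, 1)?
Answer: Rational(7, 96268) ≈ 7.2714e-5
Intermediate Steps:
Function('V')(J) = Add(1, J)
l = -4 (l = Add(-4, 0) = -4)
Function('R')(X) = -7 (Function('R')(X) = Add(-3, -4) = -7)
Mul(Function('R')(Function('V')(-12)), Pow(-96268, -1)) = Mul(-7, Pow(-96268, -1)) = Mul(-7, Rational(-1, 96268)) = Rational(7, 96268)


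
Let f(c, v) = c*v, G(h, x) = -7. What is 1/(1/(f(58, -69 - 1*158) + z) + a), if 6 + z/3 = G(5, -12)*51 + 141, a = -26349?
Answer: -13832/364459369 ≈ -3.7952e-5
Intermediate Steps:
z = -666 (z = -18 + 3*(-7*51 + 141) = -18 + 3*(-357 + 141) = -18 + 3*(-216) = -18 - 648 = -666)
1/(1/(f(58, -69 - 1*158) + z) + a) = 1/(1/(58*(-69 - 1*158) - 666) - 26349) = 1/(1/(58*(-69 - 158) - 666) - 26349) = 1/(1/(58*(-227) - 666) - 26349) = 1/(1/(-13166 - 666) - 26349) = 1/(1/(-13832) - 26349) = 1/(-1/13832 - 26349) = 1/(-364459369/13832) = -13832/364459369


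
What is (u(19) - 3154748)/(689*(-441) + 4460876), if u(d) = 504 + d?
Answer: -3154225/4157027 ≈ -0.75877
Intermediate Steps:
(u(19) - 3154748)/(689*(-441) + 4460876) = ((504 + 19) - 3154748)/(689*(-441) + 4460876) = (523 - 3154748)/(-303849 + 4460876) = -3154225/4157027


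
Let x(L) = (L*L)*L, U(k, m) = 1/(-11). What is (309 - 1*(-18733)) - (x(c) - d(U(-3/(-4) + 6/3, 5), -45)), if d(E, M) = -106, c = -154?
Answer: 3671200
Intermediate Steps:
U(k, m) = -1/11
x(L) = L³ (x(L) = L²*L = L³)
(309 - 1*(-18733)) - (x(c) - d(U(-3/(-4) + 6/3, 5), -45)) = (309 - 1*(-18733)) - ((-154)³ - 1*(-106)) = (309 + 18733) - (-3652264 + 106) = 19042 - 1*(-3652158) = 19042 + 3652158 = 3671200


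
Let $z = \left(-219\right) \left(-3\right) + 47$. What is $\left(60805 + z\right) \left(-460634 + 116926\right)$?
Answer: $-21141135372$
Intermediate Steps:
$z = 704$ ($z = 657 + 47 = 704$)
$\left(60805 + z\right) \left(-460634 + 116926\right) = \left(60805 + 704\right) \left(-460634 + 116926\right) = 61509 \left(-343708\right) = -21141135372$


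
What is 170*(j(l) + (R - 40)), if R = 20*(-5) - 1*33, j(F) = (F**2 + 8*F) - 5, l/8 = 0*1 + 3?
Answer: 100300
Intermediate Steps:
l = 24 (l = 8*(0*1 + 3) = 8*(0 + 3) = 8*3 = 24)
j(F) = -5 + F**2 + 8*F
R = -133 (R = -100 - 33 = -133)
170*(j(l) + (R - 40)) = 170*((-5 + 24**2 + 8*24) + (-133 - 40)) = 170*((-5 + 576 + 192) - 173) = 170*(763 - 173) = 170*590 = 100300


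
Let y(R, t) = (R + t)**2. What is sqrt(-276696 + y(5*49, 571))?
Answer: 6*sqrt(10810) ≈ 623.83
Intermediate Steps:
sqrt(-276696 + y(5*49, 571)) = sqrt(-276696 + (5*49 + 571)**2) = sqrt(-276696 + (245 + 571)**2) = sqrt(-276696 + 816**2) = sqrt(-276696 + 665856) = sqrt(389160) = 6*sqrt(10810)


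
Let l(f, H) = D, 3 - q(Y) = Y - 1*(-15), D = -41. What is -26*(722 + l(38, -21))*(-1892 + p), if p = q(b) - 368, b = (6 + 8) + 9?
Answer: 40635270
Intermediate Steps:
b = 23 (b = 14 + 9 = 23)
q(Y) = -12 - Y (q(Y) = 3 - (Y - 1*(-15)) = 3 - (Y + 15) = 3 - (15 + Y) = 3 + (-15 - Y) = -12 - Y)
p = -403 (p = (-12 - 1*23) - 368 = (-12 - 23) - 368 = -35 - 368 = -403)
l(f, H) = -41
-26*(722 + l(38, -21))*(-1892 + p) = -26*(722 - 41)*(-1892 - 403) = -17706*(-2295) = -26*(-1562895) = 40635270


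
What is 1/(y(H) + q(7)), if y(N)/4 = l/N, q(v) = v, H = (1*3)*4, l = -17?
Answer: ¾ ≈ 0.75000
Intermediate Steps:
H = 12 (H = 3*4 = 12)
y(N) = -68/N (y(N) = 4*(-17/N) = -68/N)
1/(y(H) + q(7)) = 1/(-68/12 + 7) = 1/(-68*1/12 + 7) = 1/(-17/3 + 7) = 1/(4/3) = ¾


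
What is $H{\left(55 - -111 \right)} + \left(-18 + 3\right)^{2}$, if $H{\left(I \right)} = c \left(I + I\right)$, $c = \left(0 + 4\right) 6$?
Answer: $8193$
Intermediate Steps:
$c = 24$ ($c = 4 \cdot 6 = 24$)
$H{\left(I \right)} = 48 I$ ($H{\left(I \right)} = 24 \left(I + I\right) = 24 \cdot 2 I = 48 I$)
$H{\left(55 - -111 \right)} + \left(-18 + 3\right)^{2} = 48 \left(55 - -111\right) + \left(-18 + 3\right)^{2} = 48 \left(55 + 111\right) + \left(-15\right)^{2} = 48 \cdot 166 + 225 = 7968 + 225 = 8193$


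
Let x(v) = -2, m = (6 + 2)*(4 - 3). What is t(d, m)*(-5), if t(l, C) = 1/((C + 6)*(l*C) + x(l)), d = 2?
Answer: -5/222 ≈ -0.022523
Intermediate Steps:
m = 8 (m = 8*1 = 8)
t(l, C) = 1/(-2 + C*l*(6 + C)) (t(l, C) = 1/((C + 6)*(l*C) - 2) = 1/((6 + C)*(C*l) - 2) = 1/(C*l*(6 + C) - 2) = 1/(-2 + C*l*(6 + C)))
t(d, m)*(-5) = -5/(-2 + 2*8² + 6*8*2) = -5/(-2 + 2*64 + 96) = -5/(-2 + 128 + 96) = -5/222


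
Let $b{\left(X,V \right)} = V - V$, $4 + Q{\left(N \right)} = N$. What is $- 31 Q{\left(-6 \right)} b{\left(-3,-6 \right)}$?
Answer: $0$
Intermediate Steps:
$Q{\left(N \right)} = -4 + N$
$b{\left(X,V \right)} = 0$
$- 31 Q{\left(-6 \right)} b{\left(-3,-6 \right)} = - 31 \left(-4 - 6\right) 0 = \left(-31\right) \left(-10\right) 0 = 310 \cdot 0 = 0$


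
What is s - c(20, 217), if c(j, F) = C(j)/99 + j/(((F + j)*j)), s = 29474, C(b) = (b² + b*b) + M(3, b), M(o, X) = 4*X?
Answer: 20949691/711 ≈ 29465.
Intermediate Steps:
C(b) = 2*b² + 4*b (C(b) = (b² + b*b) + 4*b = (b² + b²) + 4*b = 2*b² + 4*b)
c(j, F) = 1/(F + j) + 2*j*(2 + j)/99 (c(j, F) = (2*j*(2 + j))/99 + j/(((F + j)*j)) = (2*j*(2 + j))*(1/99) + j/((j*(F + j))) = 2*j*(2 + j)/99 + j*(1/(j*(F + j))) = 2*j*(2 + j)/99 + 1/(F + j) = 1/(F + j) + 2*j*(2 + j)/99)
s - c(20, 217) = 29474 - (99 + 2*20²*(2 + 20) + 2*217*20*(2 + 20))/(99*(217 + 20)) = 29474 - (99 + 2*400*22 + 2*217*20*22)/(99*237) = 29474 - (99 + 17600 + 190960)/(99*237) = 29474 - 208659/(99*237) = 29474 - 1*6323/711 = 29474 - 6323/711 = 20949691/711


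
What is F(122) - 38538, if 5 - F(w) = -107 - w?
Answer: -38304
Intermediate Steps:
F(w) = 112 + w (F(w) = 5 - (-107 - w) = 5 + (107 + w) = 112 + w)
F(122) - 38538 = (112 + 122) - 38538 = 234 - 38538 = -38304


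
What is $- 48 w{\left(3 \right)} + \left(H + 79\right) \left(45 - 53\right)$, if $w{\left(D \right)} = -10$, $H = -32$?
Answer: $104$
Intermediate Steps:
$- 48 w{\left(3 \right)} + \left(H + 79\right) \left(45 - 53\right) = \left(-48\right) \left(-10\right) + \left(-32 + 79\right) \left(45 - 53\right) = 480 + 47 \left(-8\right) = 480 - 376 = 104$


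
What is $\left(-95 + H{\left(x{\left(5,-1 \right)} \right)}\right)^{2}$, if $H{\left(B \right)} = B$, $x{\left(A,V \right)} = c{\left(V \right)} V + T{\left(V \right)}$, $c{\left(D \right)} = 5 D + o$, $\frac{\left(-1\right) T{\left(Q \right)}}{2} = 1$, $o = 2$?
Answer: $8836$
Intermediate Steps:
$T{\left(Q \right)} = -2$ ($T{\left(Q \right)} = \left(-2\right) 1 = -2$)
$c{\left(D \right)} = 2 + 5 D$ ($c{\left(D \right)} = 5 D + 2 = 2 + 5 D$)
$x{\left(A,V \right)} = -2 + V \left(2 + 5 V\right)$ ($x{\left(A,V \right)} = \left(2 + 5 V\right) V - 2 = V \left(2 + 5 V\right) - 2 = -2 + V \left(2 + 5 V\right)$)
$\left(-95 + H{\left(x{\left(5,-1 \right)} \right)}\right)^{2} = \left(-95 - \left(4 - 5\right)\right)^{2} = \left(-95 - -1\right)^{2} = \left(-95 + \left(-2 + 3\right)\right)^{2} = \left(-95 + 1\right)^{2} = \left(-94\right)^{2} = 8836$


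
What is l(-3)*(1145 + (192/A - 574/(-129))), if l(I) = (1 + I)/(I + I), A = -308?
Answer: 11411291/29799 ≈ 382.94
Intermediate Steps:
l(I) = (1 + I)/(2*I) (l(I) = (1 + I)/((2*I)) = (1 + I)*(1/(2*I)) = (1 + I)/(2*I))
l(-3)*(1145 + (192/A - 574/(-129))) = ((½)*(1 - 3)/(-3))*(1145 + (192/(-308) - 574/(-129))) = ((½)*(-⅓)*(-2))*(1145 + (192*(-1/308) - 574*(-1/129))) = (1145 + (-48/77 + 574/129))/3 = (1145 + 38006/9933)/3 = (⅓)*(11411291/9933) = 11411291/29799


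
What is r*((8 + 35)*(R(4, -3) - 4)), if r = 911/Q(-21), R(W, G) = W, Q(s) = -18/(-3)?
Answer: 0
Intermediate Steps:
Q(s) = 6 (Q(s) = -18*(-⅓) = 6)
r = 911/6 ≈ 151.83
r*((8 + 35)*(R(4, -3) - 4)) = 911*((8 + 35)*(4 - 4))/6 = 911*(43*0)/6 = (911/6)*0 = 0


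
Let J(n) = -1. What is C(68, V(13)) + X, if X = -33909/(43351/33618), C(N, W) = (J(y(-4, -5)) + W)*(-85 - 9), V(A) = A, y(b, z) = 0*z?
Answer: -1188852690/43351 ≈ -27424.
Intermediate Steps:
y(b, z) = 0
C(N, W) = 94 - 94*W (C(N, W) = (-1 + W)*(-85 - 9) = (-1 + W)*(-94) = 94 - 94*W)
X = -1139952762/43351 (X = -33909/(43351*(1/33618)) = -33909/43351/33618 = -33909*33618/43351 = -1139952762/43351 ≈ -26296.)
C(68, V(13)) + X = (94 - 94*13) - 1139952762/43351 = (94 - 1222) - 1139952762/43351 = -1128 - 1139952762/43351 = -1188852690/43351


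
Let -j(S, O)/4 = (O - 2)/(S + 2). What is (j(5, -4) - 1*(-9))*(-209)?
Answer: -18183/7 ≈ -2597.6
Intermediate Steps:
j(S, O) = -4*(-2 + O)/(2 + S) (j(S, O) = -4*(O - 2)/(S + 2) = -4*(-2 + O)/(2 + S))
(j(5, -4) - 1*(-9))*(-209) = (4*(2 - 1*(-4))/(2 + 5) - 1*(-9))*(-209) = (4*(2 + 4)/7 + 9)*(-209) = (4*(⅐)*6 + 9)*(-209) = (24/7 + 9)*(-209) = (87/7)*(-209) = -18183/7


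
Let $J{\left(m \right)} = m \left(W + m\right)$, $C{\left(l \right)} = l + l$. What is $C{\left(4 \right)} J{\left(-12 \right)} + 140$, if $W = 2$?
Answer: $1100$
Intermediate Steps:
$C{\left(l \right)} = 2 l$
$J{\left(m \right)} = m \left(2 + m\right)$
$C{\left(4 \right)} J{\left(-12 \right)} + 140 = 2 \cdot 4 \left(- 12 \left(2 - 12\right)\right) + 140 = 8 \left(\left(-12\right) \left(-10\right)\right) + 140 = 8 \cdot 120 + 140 = 960 + 140 = 1100$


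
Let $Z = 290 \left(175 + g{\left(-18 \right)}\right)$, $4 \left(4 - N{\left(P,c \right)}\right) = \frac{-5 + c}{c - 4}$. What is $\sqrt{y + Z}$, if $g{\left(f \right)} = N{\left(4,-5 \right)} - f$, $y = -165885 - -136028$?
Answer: $\frac{2 \sqrt{61183}}{3} \approx 164.9$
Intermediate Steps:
$N{\left(P,c \right)} = 4 - \frac{-5 + c}{4 \left(-4 + c\right)}$ ($N{\left(P,c \right)} = 4 - \frac{\left(-5 + c\right) \frac{1}{c - 4}}{4} = 4 - \frac{\left(-5 + c\right) \frac{1}{-4 + c}}{4} = 4 - \frac{\frac{1}{-4 + c} \left(-5 + c\right)}{4} = 4 - \frac{-5 + c}{4 \left(-4 + c\right)}$)
$y = -29857$ ($y = -165885 + 136028 = -29857$)
$g{\left(f \right)} = \frac{67}{18} - f$ ($g{\left(f \right)} = \frac{-59 + 15 \left(-5\right)}{4 \left(-4 - 5\right)} - f = \frac{-59 - 75}{4 \left(-9\right)} - f = \frac{1}{4} \left(- \frac{1}{9}\right) \left(-134\right) - f = \frac{67}{18} - f$)
$Z = \frac{513445}{9}$ ($Z = 290 \left(175 + \left(\frac{67}{18} - -18\right)\right) = 290 \left(175 + \left(\frac{67}{18} + 18\right)\right) = 290 \left(175 + \frac{391}{18}\right) = 290 \cdot \frac{3541}{18} = \frac{513445}{9} \approx 57049.0$)
$\sqrt{y + Z} = \sqrt{-29857 + \frac{513445}{9}} = \sqrt{\frac{244732}{9}} = \frac{2 \sqrt{61183}}{3}$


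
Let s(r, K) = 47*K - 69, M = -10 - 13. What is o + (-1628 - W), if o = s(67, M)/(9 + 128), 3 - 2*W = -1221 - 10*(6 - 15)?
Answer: -301865/137 ≈ -2203.4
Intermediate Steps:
M = -23
s(r, K) = -69 + 47*K
W = 567 (W = 3/2 - (-1221 - 10*(6 - 15))/2 = 3/2 - (-1221 - 10*(-9))/2 = 3/2 - (-1221 + 90)/2 = 3/2 - 1/2*(-1131) = 3/2 + 1131/2 = 567)
o = -1150/137 (o = (-69 + 47*(-23))/(9 + 128) = (-69 - 1081)/137 = -1150*1/137 = -1150/137 ≈ -8.3942)
o + (-1628 - W) = -1150/137 + (-1628 - 1*567) = -1150/137 + (-1628 - 567) = -1150/137 - 2195 = -301865/137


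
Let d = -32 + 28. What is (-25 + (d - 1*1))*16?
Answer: -480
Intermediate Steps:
d = -4
(-25 + (d - 1*1))*16 = (-25 + (-4 - 1*1))*16 = (-25 + (-4 - 1))*16 = (-25 - 5)*16 = -30*16 = -480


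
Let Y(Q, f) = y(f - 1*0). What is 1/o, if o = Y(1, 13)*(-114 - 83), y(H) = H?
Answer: -1/2561 ≈ -0.00039047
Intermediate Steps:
Y(Q, f) = f (Y(Q, f) = f - 1*0 = f + 0 = f)
o = -2561 (o = 13*(-114 - 83) = 13*(-197) = -2561)
1/o = 1/(-2561) = -1/2561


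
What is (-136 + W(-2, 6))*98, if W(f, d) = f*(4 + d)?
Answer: -15288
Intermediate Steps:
(-136 + W(-2, 6))*98 = (-136 - 2*(4 + 6))*98 = (-136 - 2*10)*98 = (-136 - 20)*98 = -156*98 = -15288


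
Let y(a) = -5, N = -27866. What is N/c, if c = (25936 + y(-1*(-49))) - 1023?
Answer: -13933/12454 ≈ -1.1188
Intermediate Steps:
c = 24908 (c = (25936 - 5) - 1023 = 25931 - 1023 = 24908)
N/c = -27866/24908 = -27866*1/24908 = -13933/12454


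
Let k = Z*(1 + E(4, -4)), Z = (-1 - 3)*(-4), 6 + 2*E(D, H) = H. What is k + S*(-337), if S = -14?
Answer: 4654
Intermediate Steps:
E(D, H) = -3 + H/2
Z = 16 (Z = -4*(-4) = 16)
k = -64 (k = 16*(1 + (-3 + (½)*(-4))) = 16*(1 + (-3 - 2)) = 16*(1 - 5) = 16*(-4) = -64)
k + S*(-337) = -64 - 14*(-337) = -64 + 4718 = 4654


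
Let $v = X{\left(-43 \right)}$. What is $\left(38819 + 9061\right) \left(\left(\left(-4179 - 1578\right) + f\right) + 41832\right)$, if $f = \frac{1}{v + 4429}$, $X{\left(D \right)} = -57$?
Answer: $\frac{1887907214970}{1093} \approx 1.7273 \cdot 10^{9}$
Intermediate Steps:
$v = -57$
$f = \frac{1}{4372}$ ($f = \frac{1}{-57 + 4429} = \frac{1}{4372} \approx 0.00022873$)
$\left(38819 + 9061\right) \left(\left(\left(-4179 - 1578\right) + f\right) + 41832\right) = \left(38819 + 9061\right) \left(\left(\left(-4179 - 1578\right) + \frac{1}{4372}\right) + 41832\right) = 47880 \left(\left(-5757 + \frac{1}{4372}\right) + 41832\right) = 47880 \left(- \frac{25169603}{4372} + 41832\right) = 47880 \cdot \frac{157719901}{4372} = \frac{1887907214970}{1093}$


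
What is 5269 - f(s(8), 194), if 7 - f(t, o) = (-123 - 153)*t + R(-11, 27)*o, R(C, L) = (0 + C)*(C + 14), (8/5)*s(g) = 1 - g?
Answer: 135/2 ≈ 67.500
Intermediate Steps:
s(g) = 5/8 - 5*g/8 (s(g) = 5*(1 - g)/8 = 5/8 - 5*g/8)
R(C, L) = C*(14 + C)
f(t, o) = 7 + 33*o + 276*t (f(t, o) = 7 - ((-123 - 153)*t + (-11*(14 - 11))*o) = 7 - (-276*t + (-11*3)*o) = 7 - (-276*t - 33*o) = 7 + (33*o + 276*t) = 7 + 33*o + 276*t)
5269 - f(s(8), 194) = 5269 - (7 + 33*194 + 276*(5/8 - 5/8*8)) = 5269 - (7 + 6402 + 276*(5/8 - 5)) = 5269 - (7 + 6402 + 276*(-35/8)) = 5269 - (7 + 6402 - 2415/2) = 5269 - 1*10403/2 = 5269 - 10403/2 = 135/2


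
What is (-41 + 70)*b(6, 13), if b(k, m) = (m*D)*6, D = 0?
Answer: 0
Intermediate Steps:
b(k, m) = 0 (b(k, m) = (m*0)*6 = 0*6 = 0)
(-41 + 70)*b(6, 13) = (-41 + 70)*0 = 29*0 = 0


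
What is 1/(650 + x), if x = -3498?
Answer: -1/2848 ≈ -0.00035112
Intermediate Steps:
1/(650 + x) = 1/(650 - 3498) = 1/(-2848) = -1/2848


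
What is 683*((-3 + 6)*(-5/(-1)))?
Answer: 10245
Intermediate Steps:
683*((-3 + 6)*(-5/(-1))) = 683*(3*(-5*(-1))) = 683*(3*5) = 683*15 = 10245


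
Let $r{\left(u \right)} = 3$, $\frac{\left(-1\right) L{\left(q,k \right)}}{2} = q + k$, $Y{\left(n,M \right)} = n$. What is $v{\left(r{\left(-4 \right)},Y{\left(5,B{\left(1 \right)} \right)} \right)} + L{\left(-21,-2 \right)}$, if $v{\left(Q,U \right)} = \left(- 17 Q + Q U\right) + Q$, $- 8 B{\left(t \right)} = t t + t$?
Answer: $13$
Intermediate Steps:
$B{\left(t \right)} = - \frac{t}{8} - \frac{t^{2}}{8}$ ($B{\left(t \right)} = - \frac{t t + t}{8} = - \frac{t^{2} + t}{8} = - \frac{t + t^{2}}{8} = - \frac{t}{8} - \frac{t^{2}}{8}$)
$L{\left(q,k \right)} = - 2 k - 2 q$ ($L{\left(q,k \right)} = - 2 \left(q + k\right) = - 2 \left(k + q\right) = - 2 k - 2 q$)
$v{\left(Q,U \right)} = - 16 Q + Q U$
$v{\left(r{\left(-4 \right)},Y{\left(5,B{\left(1 \right)} \right)} \right)} + L{\left(-21,-2 \right)} = 3 \left(-16 + 5\right) - -46 = 3 \left(-11\right) + \left(4 + 42\right) = -33 + 46 = 13$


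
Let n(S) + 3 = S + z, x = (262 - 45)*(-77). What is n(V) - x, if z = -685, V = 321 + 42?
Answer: 16384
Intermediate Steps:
V = 363
x = -16709 (x = 217*(-77) = -16709)
n(S) = -688 + S (n(S) = -3 + (S - 685) = -3 + (-685 + S) = -688 + S)
n(V) - x = (-688 + 363) - 1*(-16709) = -325 + 16709 = 16384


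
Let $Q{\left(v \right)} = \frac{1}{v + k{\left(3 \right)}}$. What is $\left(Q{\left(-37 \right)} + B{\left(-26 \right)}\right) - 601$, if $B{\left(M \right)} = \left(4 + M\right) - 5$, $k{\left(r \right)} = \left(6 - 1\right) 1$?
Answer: $- \frac{20097}{32} \approx -628.03$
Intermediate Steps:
$k{\left(r \right)} = 5$ ($k{\left(r \right)} = 5 \cdot 1 = 5$)
$B{\left(M \right)} = -1 + M$
$Q{\left(v \right)} = \frac{1}{5 + v}$ ($Q{\left(v \right)} = \frac{1}{v + 5} = \frac{1}{5 + v}$)
$\left(Q{\left(-37 \right)} + B{\left(-26 \right)}\right) - 601 = \left(\frac{1}{5 - 37} - 27\right) - 601 = \left(\frac{1}{-32} - 27\right) - 601 = \left(- \frac{1}{32} - 27\right) - 601 = - \frac{865}{32} - 601 = - \frac{20097}{32}$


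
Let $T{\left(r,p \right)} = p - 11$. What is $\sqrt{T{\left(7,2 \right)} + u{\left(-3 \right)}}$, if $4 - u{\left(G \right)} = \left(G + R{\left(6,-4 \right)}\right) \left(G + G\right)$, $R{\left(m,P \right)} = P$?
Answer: $i \sqrt{47} \approx 6.8557 i$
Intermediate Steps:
$T{\left(r,p \right)} = -11 + p$ ($T{\left(r,p \right)} = p - 11 = -11 + p$)
$u{\left(G \right)} = 4 - 2 G \left(-4 + G\right)$ ($u{\left(G \right)} = 4 - \left(G - 4\right) \left(G + G\right) = 4 - \left(-4 + G\right) 2 G = 4 - 2 G \left(-4 + G\right)$)
$\sqrt{T{\left(7,2 \right)} + u{\left(-3 \right)}} = \sqrt{\left(-11 + 2\right) + \left(4 - 2 \left(-3\right)^{2} + 8 \left(-3\right)\right)} = \sqrt{-9 - 38} = \sqrt{-47} = i \sqrt{47}$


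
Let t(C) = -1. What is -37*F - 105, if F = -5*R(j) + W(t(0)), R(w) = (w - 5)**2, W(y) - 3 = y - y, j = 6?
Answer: -31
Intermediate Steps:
W(y) = 3 (W(y) = 3 + (y - y) = 3 + 0 = 3)
R(w) = (-5 + w)**2
F = -2 (F = -5*(-5 + 6)**2 + 3 = -5*1**2 + 3 = -5*1 + 3 = -5 + 3 = -2)
-37*F - 105 = -37*(-2) - 105 = 74 - 105 = -31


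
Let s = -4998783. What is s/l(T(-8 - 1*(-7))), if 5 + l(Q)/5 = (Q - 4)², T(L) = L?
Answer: -4998783/100 ≈ -49988.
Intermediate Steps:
l(Q) = -25 + 5*(-4 + Q)² (l(Q) = -25 + 5*(Q - 4)² = -25 + 5*(-4 + Q)²)
s/l(T(-8 - 1*(-7))) = -4998783/(-25 + 5*(-4 + (-8 - 1*(-7)))²) = -4998783/(-25 + 5*(-4 + (-8 + 7))²) = -4998783/(-25 + 5*(-4 - 1)²) = -4998783/(-25 + 5*(-5)²) = -4998783/(-25 + 5*25) = -4998783/(-25 + 125) = -4998783/100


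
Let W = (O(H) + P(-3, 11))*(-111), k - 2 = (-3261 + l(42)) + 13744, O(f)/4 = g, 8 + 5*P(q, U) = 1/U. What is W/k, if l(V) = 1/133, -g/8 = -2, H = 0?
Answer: -50681379/76697830 ≈ -0.66079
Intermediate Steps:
P(q, U) = -8/5 + 1/(5*U)
g = 16 (g = -8*(-2) = 16)
l(V) = 1/133
O(f) = 64 (O(f) = 4*16 = 64)
k = 1394506/133 (k = 2 + ((-3261 + 1/133) + 13744) = 2 + (-433712/133 + 13744) = 2 + 1394240/133 = 1394506/133 ≈ 10485.)
W = -381063/55 (W = (64 + (1/5)*(1 - 8*11)/11)*(-111) = (64 + (1/5)*(1/11)*(1 - 88))*(-111) = (64 + (1/5)*(1/11)*(-87))*(-111) = (64 - 87/55)*(-111) = (3433/55)*(-111) = -381063/55 ≈ -6928.4)
W/k = -381063/(55*1394506/133) = -381063/55*133/1394506 = -50681379/76697830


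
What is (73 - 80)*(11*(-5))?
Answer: 385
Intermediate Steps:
(73 - 80)*(11*(-5)) = -7*(-55) = 385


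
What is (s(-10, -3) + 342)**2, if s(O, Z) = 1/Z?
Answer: 1050625/9 ≈ 1.1674e+5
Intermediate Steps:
(s(-10, -3) + 342)**2 = (1/(-3) + 342)**2 = (-1/3 + 342)**2 = (1025/3)**2 = 1050625/9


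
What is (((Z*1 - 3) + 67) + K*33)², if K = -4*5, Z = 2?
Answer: 352836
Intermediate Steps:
K = -20
(((Z*1 - 3) + 67) + K*33)² = (((2*1 - 3) + 67) - 20*33)² = (((2 - 3) + 67) - 660)² = ((-1 + 67) - 660)² = (66 - 660)² = (-594)² = 352836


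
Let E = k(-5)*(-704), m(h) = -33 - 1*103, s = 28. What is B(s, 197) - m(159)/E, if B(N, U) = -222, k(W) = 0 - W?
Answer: -97697/440 ≈ -222.04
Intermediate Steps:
k(W) = -W
m(h) = -136 (m(h) = -33 - 103 = -136)
E = -3520 (E = -1*(-5)*(-704) = 5*(-704) = -3520)
B(s, 197) - m(159)/E = -222 - (-136)/(-3520) = -222 - (-136)*(-1)/3520 = -222 - 1*17/440 = -222 - 17/440 = -97697/440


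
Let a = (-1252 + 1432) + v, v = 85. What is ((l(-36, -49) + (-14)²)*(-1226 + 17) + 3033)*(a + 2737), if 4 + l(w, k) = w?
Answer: -557084142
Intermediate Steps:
l(w, k) = -4 + w
a = 265 (a = (-1252 + 1432) + 85 = 180 + 85 = 265)
((l(-36, -49) + (-14)²)*(-1226 + 17) + 3033)*(a + 2737) = (((-4 - 36) + (-14)²)*(-1226 + 17) + 3033)*(265 + 2737) = ((-40 + 196)*(-1209) + 3033)*3002 = (156*(-1209) + 3033)*3002 = (-188604 + 3033)*3002 = -185571*3002 = -557084142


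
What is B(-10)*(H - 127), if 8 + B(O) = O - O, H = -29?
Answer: 1248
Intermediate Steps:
B(O) = -8 (B(O) = -8 + (O - O) = -8 + 0 = -8)
B(-10)*(H - 127) = -8*(-29 - 127) = -8*(-156) = 1248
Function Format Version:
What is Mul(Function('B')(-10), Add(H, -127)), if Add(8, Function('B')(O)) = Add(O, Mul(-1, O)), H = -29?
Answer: 1248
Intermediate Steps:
Function('B')(O) = -8 (Function('B')(O) = Add(-8, Add(O, Mul(-1, O))) = Add(-8, 0) = -8)
Mul(Function('B')(-10), Add(H, -127)) = Mul(-8, Add(-29, -127)) = Mul(-8, -156) = 1248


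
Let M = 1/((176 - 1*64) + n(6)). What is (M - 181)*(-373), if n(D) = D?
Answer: 7966161/118 ≈ 67510.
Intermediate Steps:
M = 1/118 (M = 1/((176 - 1*64) + 6) = 1/((176 - 64) + 6) = 1/(112 + 6) = 1/118 ≈ 0.0084746)
(M - 181)*(-373) = (1/118 - 181)*(-373) = -21357/118*(-373) = 7966161/118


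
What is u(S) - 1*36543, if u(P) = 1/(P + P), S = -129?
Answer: -9428095/258 ≈ -36543.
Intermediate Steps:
u(P) = 1/(2*P)
u(S) - 1*36543 = (1/2)/(-129) - 1*36543 = (1/2)*(-1/129) - 36543 = -1/258 - 36543 = -9428095/258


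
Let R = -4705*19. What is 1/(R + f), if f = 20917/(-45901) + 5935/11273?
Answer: -517441973/46256688551241 ≈ -1.1186e-5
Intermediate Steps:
R = -89395
f = 36625094/517441973 (f = 20917*(-1/45901) + 5935*(1/11273) = -20917/45901 + 5935/11273 = 36625094/517441973 ≈ 0.070781)
1/(R + f) = 1/(-89395 + 36625094/517441973) = 1/(-46256688551241/517441973) = -517441973/46256688551241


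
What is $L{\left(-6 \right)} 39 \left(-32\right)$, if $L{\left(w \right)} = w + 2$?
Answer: $4992$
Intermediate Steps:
$L{\left(w \right)} = 2 + w$
$L{\left(-6 \right)} 39 \left(-32\right) = \left(2 - 6\right) 39 \left(-32\right) = \left(-4\right) 39 \left(-32\right) = \left(-156\right) \left(-32\right) = 4992$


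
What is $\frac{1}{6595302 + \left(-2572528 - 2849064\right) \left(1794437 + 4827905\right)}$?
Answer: $- \frac{1}{35903629813162} \approx -2.7852 \cdot 10^{-14}$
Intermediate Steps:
$\frac{1}{6595302 + \left(-2572528 - 2849064\right) \left(1794437 + 4827905\right)} = \frac{1}{6595302 - 35903636408464} = \frac{1}{-35903629813162} = - \frac{1}{35903629813162}$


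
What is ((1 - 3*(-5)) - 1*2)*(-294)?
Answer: -4116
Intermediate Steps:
((1 - 3*(-5)) - 1*2)*(-294) = ((1 + 15) - 2)*(-294) = (16 - 2)*(-294) = 14*(-294) = -4116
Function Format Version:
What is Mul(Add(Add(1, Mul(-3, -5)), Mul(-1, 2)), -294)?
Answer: -4116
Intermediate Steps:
Mul(Add(Add(1, Mul(-3, -5)), Mul(-1, 2)), -294) = Mul(Add(Add(1, 15), -2), -294) = Mul(Add(16, -2), -294) = Mul(14, -294) = -4116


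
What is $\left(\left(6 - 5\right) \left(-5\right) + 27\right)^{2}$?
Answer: $484$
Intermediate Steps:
$\left(\left(6 - 5\right) \left(-5\right) + 27\right)^{2} = \left(1 \left(-5\right) + 27\right)^{2} = \left(-5 + 27\right)^{2} = 22^{2} = 484$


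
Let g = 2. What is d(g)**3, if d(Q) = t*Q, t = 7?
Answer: 2744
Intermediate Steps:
d(Q) = 7*Q
d(g)**3 = (7*2)**3 = 14**3 = 2744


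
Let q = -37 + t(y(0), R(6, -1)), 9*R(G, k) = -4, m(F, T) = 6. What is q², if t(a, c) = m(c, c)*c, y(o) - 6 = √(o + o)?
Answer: 14161/9 ≈ 1573.4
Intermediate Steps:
y(o) = 6 + √2*√o (y(o) = 6 + √(o + o) = 6 + √(2*o) = 6 + √2*√o)
R(G, k) = -4/9 (R(G, k) = (⅑)*(-4) = -4/9)
t(a, c) = 6*c
q = -119/3 (q = -37 + 6*(-4/9) = -37 - 8/3 = -119/3 ≈ -39.667)
q² = (-119/3)² = 14161/9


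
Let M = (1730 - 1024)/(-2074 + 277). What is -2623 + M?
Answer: -4714237/1797 ≈ -2623.4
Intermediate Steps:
M = -706/1797 (M = 706/(-1797) = 706*(-1/1797) = -706/1797 ≈ -0.39288)
-2623 + M = -2623 - 706/1797 = -4714237/1797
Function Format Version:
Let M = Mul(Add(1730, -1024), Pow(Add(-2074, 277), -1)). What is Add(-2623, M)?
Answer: Rational(-4714237, 1797) ≈ -2623.4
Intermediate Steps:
M = Rational(-706, 1797) (M = Mul(706, Pow(-1797, -1)) = Mul(706, Rational(-1, 1797)) = Rational(-706, 1797) ≈ -0.39288)
Add(-2623, M) = Add(-2623, Rational(-706, 1797)) = Rational(-4714237, 1797)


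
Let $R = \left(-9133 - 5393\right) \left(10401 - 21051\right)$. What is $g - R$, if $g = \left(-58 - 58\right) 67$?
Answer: $-154709672$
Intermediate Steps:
$R = 154701900$ ($R = \left(-14526\right) \left(-10650\right) = 154701900$)
$g = -7772$ ($g = \left(-116\right) 67 = -7772$)
$g - R = -7772 - 154701900 = -154709672$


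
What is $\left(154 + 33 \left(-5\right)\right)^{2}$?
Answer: $121$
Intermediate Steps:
$\left(154 + 33 \left(-5\right)\right)^{2} = \left(154 - 165\right)^{2} = \left(-11\right)^{2} = 121$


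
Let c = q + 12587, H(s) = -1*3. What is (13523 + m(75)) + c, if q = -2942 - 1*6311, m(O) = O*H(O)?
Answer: 16632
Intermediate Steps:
H(s) = -3
m(O) = -3*O (m(O) = O*(-3) = -3*O)
q = -9253 (q = -2942 - 6311 = -9253)
c = 3334 (c = -9253 + 12587 = 3334)
(13523 + m(75)) + c = (13523 - 3*75) + 3334 = (13523 - 225) + 3334 = 13298 + 3334 = 16632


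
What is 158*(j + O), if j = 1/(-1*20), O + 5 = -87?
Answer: -145439/10 ≈ -14544.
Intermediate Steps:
O = -92 (O = -5 - 87 = -92)
j = -1/20 (j = 1/(-20) = -1/20 ≈ -0.050000)
158*(j + O) = 158*(-1/20 - 92) = 158*(-1841/20) = -145439/10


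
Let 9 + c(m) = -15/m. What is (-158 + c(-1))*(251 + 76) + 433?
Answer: -49271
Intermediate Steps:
c(m) = -9 - 15/m
(-158 + c(-1))*(251 + 76) + 433 = (-158 + (-9 - 15/(-1)))*(251 + 76) + 433 = (-158 + (-9 - 15*(-1)))*327 + 433 = (-158 + (-9 + 15))*327 + 433 = (-158 + 6)*327 + 433 = -152*327 + 433 = -49704 + 433 = -49271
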